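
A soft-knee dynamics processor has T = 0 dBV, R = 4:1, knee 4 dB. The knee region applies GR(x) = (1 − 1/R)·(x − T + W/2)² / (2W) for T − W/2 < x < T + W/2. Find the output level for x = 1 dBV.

x − T + W/2 = 1 − 0 + 2 = 3.
GR = (1 − 1/4) × 3² / 8 = 0.75 × 9 / 8 = 0.84375 dB.
Output = 1 − 0.84375 = 0.15625 dBV.

0.15625 dBV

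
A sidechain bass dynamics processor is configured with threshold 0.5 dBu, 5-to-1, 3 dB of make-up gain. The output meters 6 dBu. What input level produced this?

13 dBu

Stripping the +3 dB make-up gives 3 dBu at the gain stage.
That's 2.5 dB above the 0.5 dBu threshold.
Input overshoot = R × output overshoot = 12.5 dB → input = 0.5 + 12.5 = 13 dBu.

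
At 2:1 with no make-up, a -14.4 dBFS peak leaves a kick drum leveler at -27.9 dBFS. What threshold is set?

-41.4 dBFS

Let T be the threshold. Output overshoot = (input overshoot)/R, so -27.9 − T = (-14.4 − T)/2.
2·(-27.9 − T) = -14.4 − T → 1·T = -55.8 − (-14.4) = -41.4.
T = -41.4/1 = -41.4 dBFS.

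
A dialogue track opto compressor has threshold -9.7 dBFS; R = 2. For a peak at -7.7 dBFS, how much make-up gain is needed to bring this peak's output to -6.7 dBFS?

2 dB

Overshoot 2 dB → 2/2 = 1 dB after compression, so the compressed level is -9.7 + 1 = -8.7 dBFS.
Make-up = target − compressed = -6.7 − (-8.7) = 2 dB.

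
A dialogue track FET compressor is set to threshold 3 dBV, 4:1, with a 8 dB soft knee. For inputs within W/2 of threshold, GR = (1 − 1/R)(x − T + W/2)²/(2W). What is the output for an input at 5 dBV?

x − T + W/2 = 5 − 3 + 4 = 6.
GR = (1 − 1/4) × 6² / 16 = 0.75 × 36 / 16 = 1.6875 dB.
Output = 5 − 1.6875 = 3.3125 dBV.

3.3125 dBV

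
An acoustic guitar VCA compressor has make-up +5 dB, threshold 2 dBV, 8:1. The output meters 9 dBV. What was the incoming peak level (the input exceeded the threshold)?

18 dBV

Before make-up, the level was 9 − 5 = 4 dBV.
Post-compression overshoot = 4 − 2 = 2 dB.
Before 8:1 compression the overshoot was 2 × 8 = 16 dB, so input = 2 + 16 = 18 dBV.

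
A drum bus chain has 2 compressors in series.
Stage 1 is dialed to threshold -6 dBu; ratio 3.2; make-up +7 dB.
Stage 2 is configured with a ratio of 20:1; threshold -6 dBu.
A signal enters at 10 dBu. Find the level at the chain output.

-5.4 dBu

Stage 1: overshoot 16 dB → 16/3.2 = 5 dB → -1 dBu; +7 dB make-up → 6 dBu.
Stage 2: 12 dB above -6 dBu, reduced 20:1 to 0.6 dB above → -5.4 dBu.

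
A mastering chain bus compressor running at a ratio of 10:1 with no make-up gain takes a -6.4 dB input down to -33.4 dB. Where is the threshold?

-36.4 dB

Let T be the threshold. Output overshoot = (input overshoot)/R, so -33.4 − T = (-6.4 − T)/10.
10·(-33.4 − T) = -6.4 − T → 9·T = -334 − (-6.4) = -327.6.
T = -327.6/9 = -36.4 dB.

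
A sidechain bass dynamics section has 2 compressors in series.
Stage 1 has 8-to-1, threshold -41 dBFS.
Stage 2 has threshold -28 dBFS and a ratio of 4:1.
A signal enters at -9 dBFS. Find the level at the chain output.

Stage 1: overshoot 32 dB → 32/8 = 4 dB → -37 dBFS.
Stage 2: -37 dBFS is at or below the -28 dBFS threshold — no compression; output -37 dBFS.

-37 dBFS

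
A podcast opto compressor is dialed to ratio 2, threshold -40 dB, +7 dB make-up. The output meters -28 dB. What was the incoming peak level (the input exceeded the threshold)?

Stripping the +7 dB make-up gives -35 dB at the gain stage.
The compressed level sits -35 − (-40) = 5 dB over threshold.
Input overshoot = R × output overshoot = 10 dB → input = -40 + 10 = -30 dB.

-30 dB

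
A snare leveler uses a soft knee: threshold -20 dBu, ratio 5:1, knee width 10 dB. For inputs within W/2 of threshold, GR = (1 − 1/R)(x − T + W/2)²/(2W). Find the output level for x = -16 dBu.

x − T + W/2 = -16 − (-20) + 5 = 9.
GR = (1 − 1/5) × 9² / 20 = 0.8 × 81 / 20 = 3.24 dB.
Output = -16 − 3.24 = -19.24 dBu.

-19.24 dBu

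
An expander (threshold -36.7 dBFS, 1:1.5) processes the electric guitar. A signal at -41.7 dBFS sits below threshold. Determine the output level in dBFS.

-44.2 dBFS

The input is 5 dB below the -36.7 dBFS threshold.
A 1:1.5 expander multiplies undershoot by 1.5: 5 × 1.5 = 7.5 dB below threshold.
Output = -36.7 − 7.5 = -44.2 dBFS.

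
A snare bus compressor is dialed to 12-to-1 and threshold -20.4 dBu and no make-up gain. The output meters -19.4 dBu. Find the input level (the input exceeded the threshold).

-8.4 dBu

That's 1 dB above the -20.4 dBu threshold.
Before 12:1 compression the overshoot was 1 × 12 = 12 dB, so input = -20.4 + 12 = -8.4 dBu.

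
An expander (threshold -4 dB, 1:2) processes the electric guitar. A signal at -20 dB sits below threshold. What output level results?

Undershoot = (-4) − (-20) = 16 dB.
At 1:2, that expands to 32 dB under threshold.
Output = -4 − 32 = -36 dB.

-36 dB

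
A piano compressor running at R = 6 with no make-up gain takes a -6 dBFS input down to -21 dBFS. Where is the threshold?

Let T be the threshold. Output overshoot = (input overshoot)/R, so -21 − T = (-6 − T)/6.
6·(-21 − T) = -6 − T → 5·T = -126 − (-6) = -120.
T = -120/5 = -24 dBFS.

-24 dBFS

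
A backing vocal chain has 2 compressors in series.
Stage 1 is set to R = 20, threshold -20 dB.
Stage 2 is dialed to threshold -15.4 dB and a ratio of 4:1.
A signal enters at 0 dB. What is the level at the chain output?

Stage 1: 20 dB above -20 dB, reduced 20:1 to 1 dB above → -19 dB.
Stage 2: below threshold (-19 ≤ -15.4); passes unchanged; output -19 dB.

-19 dB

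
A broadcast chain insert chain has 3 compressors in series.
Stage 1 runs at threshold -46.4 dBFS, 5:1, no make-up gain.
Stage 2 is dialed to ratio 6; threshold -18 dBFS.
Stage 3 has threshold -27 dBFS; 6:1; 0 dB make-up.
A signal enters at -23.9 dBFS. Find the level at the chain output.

-41.9 dBFS

Stage 1: overshoot 22.5 dB → 22.5/5 = 4.5 dB → -41.9 dBFS.
Stage 2: -41.9 dBFS ≤ -18 dBFS, so stage 2 doesn't engage; output -41.9 dBFS.
Stage 3: below threshold (-41.9 ≤ -27); passes unchanged; output -41.9 dBFS.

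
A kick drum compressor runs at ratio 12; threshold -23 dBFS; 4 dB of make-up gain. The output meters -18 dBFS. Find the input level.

-11 dBFS

Stripping the +4 dB make-up gives -22 dBFS at the gain stage.
Post-compression overshoot = -22 − (-23) = 1 dB.
Input overshoot = R × output overshoot = 12 dB → input = -23 + 12 = -11 dBFS.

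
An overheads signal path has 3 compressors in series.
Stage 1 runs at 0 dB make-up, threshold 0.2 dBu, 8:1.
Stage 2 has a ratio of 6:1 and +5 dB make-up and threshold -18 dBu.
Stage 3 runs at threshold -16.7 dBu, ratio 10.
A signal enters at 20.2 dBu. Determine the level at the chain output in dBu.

-15.985 dBu

Stage 1: overshoot 20 dB → 20/8 = 2.5 dB → 2.7 dBu.
Stage 2: 2.7 dBu is 20.7 dB over -18 dBu; at 6:1 that becomes 3.45 dB over, giving -14.55 dBu; +5 dB make-up → -9.55 dBu.
Stage 3: overshoot 7.15 dB → 7.15/10 = 0.715 dB → -15.985 dBu.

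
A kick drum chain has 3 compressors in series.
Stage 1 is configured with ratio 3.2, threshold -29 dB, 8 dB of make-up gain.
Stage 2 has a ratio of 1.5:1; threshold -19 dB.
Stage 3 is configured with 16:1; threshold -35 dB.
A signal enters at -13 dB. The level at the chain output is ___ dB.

-33.875 dB

Stage 1: -13 dB is 16 dB over -29 dB; at 3.2:1 that becomes 5 dB over, giving -24 dB; +8 dB make-up → -16 dB.
Stage 2: -16 dB is 3 dB over -19 dB; at 1.5:1 that becomes 2 dB over, giving -17 dB.
Stage 3: 18 dB above -35 dB, reduced 16:1 to 1.125 dB above → -33.875 dB.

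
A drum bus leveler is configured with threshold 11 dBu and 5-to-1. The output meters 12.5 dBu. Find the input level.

18.5 dBu

The compressed level sits 12.5 − 11 = 1.5 dB over threshold.
Before 5:1 compression the overshoot was 1.5 × 5 = 7.5 dB, so input = 11 + 7.5 = 18.5 dBu.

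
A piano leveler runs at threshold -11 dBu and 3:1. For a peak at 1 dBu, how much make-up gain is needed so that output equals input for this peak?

The peak compresses to -11 + 12/3 = -7 dBu.
To reach 1 dBu requires 1 − (-7) = 8 dB of make-up.

8 dB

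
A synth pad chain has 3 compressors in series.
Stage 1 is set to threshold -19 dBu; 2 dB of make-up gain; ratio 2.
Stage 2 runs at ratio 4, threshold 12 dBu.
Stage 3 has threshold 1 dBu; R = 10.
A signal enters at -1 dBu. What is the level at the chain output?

-8 dBu

Stage 1: overshoot 18 dB → 18/2 = 9 dB → -10 dBu; +2 dB make-up → -8 dBu.
Stage 2: below threshold (-8 ≤ 12); passes unchanged; output -8 dBu.
Stage 3: -8 dBu ≤ 1 dBu, so stage 3 doesn't engage; output -8 dBu.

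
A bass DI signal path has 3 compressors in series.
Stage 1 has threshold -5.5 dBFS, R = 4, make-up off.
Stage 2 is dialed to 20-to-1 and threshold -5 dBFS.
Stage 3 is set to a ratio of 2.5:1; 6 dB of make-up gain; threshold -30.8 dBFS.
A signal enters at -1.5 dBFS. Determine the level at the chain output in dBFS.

-14.47 dBFS

Stage 1: overshoot 4 dB → 4/4 = 1 dB → -4.5 dBFS.
Stage 2: overshoot 0.5 dB → 0.5/20 = 0.025 dB → -4.975 dBFS.
Stage 3: 25.825 dB above -30.8 dBFS, reduced 2.5:1 to 10.33 dB above → -20.47 dBFS; +6 dB make-up → -14.47 dBFS.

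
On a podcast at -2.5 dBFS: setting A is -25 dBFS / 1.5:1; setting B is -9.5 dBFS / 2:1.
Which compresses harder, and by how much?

A, by 4 dB

A: overshoot 22.5 dB → output overshoot 15 dB → GR 7.5 dB.
B: overshoot 7 dB → output overshoot 3.5 dB → GR 3.5 dB.
A applies 4 dB more gain reduction.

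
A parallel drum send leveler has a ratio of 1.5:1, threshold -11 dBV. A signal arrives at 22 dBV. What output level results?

11 dBV

Overshoot: 22 − (-11) = 33 dB.
The 33 dB excess becomes 22 dB after 1.5:1 reduction.
Output = -11 + 22 = 11 dBV.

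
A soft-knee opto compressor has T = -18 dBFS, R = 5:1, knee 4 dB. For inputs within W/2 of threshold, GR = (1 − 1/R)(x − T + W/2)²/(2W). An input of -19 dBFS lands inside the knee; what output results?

-19.1 dBFS

x − T + W/2 = -19 − (-18) + 2 = 1.
GR = (1 − 1/5) × 1² / 8 = 0.8 × 1 / 8 = 0.1 dB.
Output = -19 − 0.1 = -19.1 dBFS.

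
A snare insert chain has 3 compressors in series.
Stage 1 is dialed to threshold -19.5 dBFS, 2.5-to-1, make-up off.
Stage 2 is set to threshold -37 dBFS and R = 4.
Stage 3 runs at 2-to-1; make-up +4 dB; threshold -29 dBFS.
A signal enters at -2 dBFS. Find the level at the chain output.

Stage 1: 17.5 dB above -19.5 dBFS, reduced 2.5:1 to 7 dB above → -12.5 dBFS.
Stage 2: overshoot 24.5 dB → 24.5/4 = 6.125 dB → -30.875 dBFS.
Stage 3: below threshold (-30.875 ≤ -29); passes unchanged; make-up brings it to -26.875 dBFS.

-26.875 dBFS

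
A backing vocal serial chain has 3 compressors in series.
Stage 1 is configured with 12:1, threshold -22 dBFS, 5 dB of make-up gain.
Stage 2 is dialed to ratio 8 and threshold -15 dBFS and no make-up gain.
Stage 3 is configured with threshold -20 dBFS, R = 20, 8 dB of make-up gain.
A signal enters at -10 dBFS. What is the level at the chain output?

-11.8 dBFS

Stage 1: overshoot 12 dB → 12/12 = 1 dB → -21 dBFS; +5 dB make-up → -16 dBFS.
Stage 2: below threshold (-16 ≤ -15); passes unchanged; output -16 dBFS.
Stage 3: -16 dBFS is 4 dB over -20 dBFS; at 20:1 that becomes 0.2 dB over, giving -19.8 dBFS; +8 dB make-up → -11.8 dBFS.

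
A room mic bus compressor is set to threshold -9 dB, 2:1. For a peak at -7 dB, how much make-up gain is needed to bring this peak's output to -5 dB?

The peak compresses to -9 + 2/2 = -8 dB.
To reach -5 dB requires -5 − (-8) = 3 dB of make-up.

3 dB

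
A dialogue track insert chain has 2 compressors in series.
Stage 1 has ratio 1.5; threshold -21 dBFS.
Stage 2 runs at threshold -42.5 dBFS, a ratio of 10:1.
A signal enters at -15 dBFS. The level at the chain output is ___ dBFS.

-39.95 dBFS

Stage 1: 6 dB above -21 dBFS, reduced 1.5:1 to 4 dB above → -17 dBFS.
Stage 2: -17 dBFS is 25.5 dB over -42.5 dBFS; at 10:1 that becomes 2.55 dB over, giving -39.95 dBFS.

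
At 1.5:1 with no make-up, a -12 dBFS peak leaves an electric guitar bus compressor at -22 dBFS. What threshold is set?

-42 dBFS

Let T be the threshold. Output overshoot = (input overshoot)/R, so -22 − T = (-12 − T)/1.5.
1.5·(-22 − T) = -12 − T → 0.5·T = -33 − (-12) = -21.
T = -21/0.5 = -42 dBFS.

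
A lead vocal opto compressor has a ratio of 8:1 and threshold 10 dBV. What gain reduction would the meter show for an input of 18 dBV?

7 dB

The signal is 8 dB above threshold.
A 8:1 ratio leaves 1 dB of that excess.
So the signal is attenuated by 8 − 1 = 7 dB.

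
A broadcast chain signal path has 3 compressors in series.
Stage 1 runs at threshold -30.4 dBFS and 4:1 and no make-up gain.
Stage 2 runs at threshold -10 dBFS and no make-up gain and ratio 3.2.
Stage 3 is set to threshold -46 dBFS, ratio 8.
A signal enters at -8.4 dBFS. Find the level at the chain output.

-43.3625 dBFS

Stage 1: -8.4 dBFS is 22 dB over -30.4 dBFS; at 4:1 that becomes 5.5 dB over, giving -24.9 dBFS.
Stage 2: -24.9 dBFS is at or below the -10 dBFS threshold — no compression; output -24.9 dBFS.
Stage 3: -24.9 dBFS is 21.1 dB over -46 dBFS; at 8:1 that becomes 2.6375 dB over, giving -43.3625 dBFS.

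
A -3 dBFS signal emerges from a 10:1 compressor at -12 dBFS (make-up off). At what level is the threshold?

Let T be the threshold. Output overshoot = (input overshoot)/R, so -12 − T = (-3 − T)/10.
10·(-12 − T) = -3 − T → 9·T = -120 − (-3) = -117.
T = -117/9 = -13 dBFS.

-13 dBFS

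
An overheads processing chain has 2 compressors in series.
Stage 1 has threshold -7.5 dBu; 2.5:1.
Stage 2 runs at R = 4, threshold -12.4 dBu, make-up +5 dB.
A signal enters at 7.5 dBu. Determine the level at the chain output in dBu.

Stage 1: 7.5 dBu is 15 dB over -7.5 dBu; at 2.5:1 that becomes 6 dB over, giving -1.5 dBu.
Stage 2: 10.9 dB above -12.4 dBu, reduced 4:1 to 2.725 dB above → -9.675 dBu; +5 dB make-up → -4.675 dBu.

-4.675 dBu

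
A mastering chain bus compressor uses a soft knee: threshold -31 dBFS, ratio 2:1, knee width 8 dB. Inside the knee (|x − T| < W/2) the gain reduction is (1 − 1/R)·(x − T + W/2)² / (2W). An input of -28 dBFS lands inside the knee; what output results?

x − T + W/2 = -28 − (-31) + 4 = 7.
GR = (1 − 1/2) × 7² / 16 = 0.5 × 49 / 16 = 1.53125 dB.
Output = -28 − 1.53125 = -29.53125 dBFS.

-29.53125 dBFS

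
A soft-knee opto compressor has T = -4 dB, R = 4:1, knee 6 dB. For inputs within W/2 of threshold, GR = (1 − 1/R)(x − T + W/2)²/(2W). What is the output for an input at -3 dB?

-4 dB

x − T + W/2 = -3 − (-4) + 3 = 4.
GR = (1 − 1/4) × 4² / 12 = 0.75 × 16 / 12 = 1 dB.
Output = -3 − 1 = -4 dB.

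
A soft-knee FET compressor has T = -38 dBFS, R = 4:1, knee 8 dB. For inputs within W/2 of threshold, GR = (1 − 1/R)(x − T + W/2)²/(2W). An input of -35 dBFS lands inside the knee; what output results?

x − T + W/2 = -35 − (-38) + 4 = 7.
GR = (1 − 1/4) × 7² / 16 = 0.75 × 49 / 16 = 2.296875 dB.
Output = -35 − 2.296875 = -37.296875 dBFS.

-37.296875 dBFS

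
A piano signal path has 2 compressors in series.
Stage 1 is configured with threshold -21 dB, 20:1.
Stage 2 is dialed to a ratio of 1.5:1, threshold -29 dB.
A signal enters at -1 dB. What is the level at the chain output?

Stage 1: overshoot 20 dB → 20/20 = 1 dB → -20 dB.
Stage 2: overshoot 9 dB → 9/1.5 = 6 dB → -23 dB.

-23 dB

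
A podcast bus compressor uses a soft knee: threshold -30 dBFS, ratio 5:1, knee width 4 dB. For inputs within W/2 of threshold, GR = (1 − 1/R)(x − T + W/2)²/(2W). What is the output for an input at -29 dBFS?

x − T + W/2 = -29 − (-30) + 2 = 3.
GR = (1 − 1/5) × 3² / 8 = 0.8 × 9 / 8 = 0.9 dB.
Output = -29 − 0.9 = -29.9 dBFS.

-29.9 dBFS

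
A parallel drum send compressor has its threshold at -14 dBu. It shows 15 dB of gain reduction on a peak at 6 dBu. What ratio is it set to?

Input overshoot = 6 − (-14) = 20 dB.
Output overshoot = 20 − 15 = 5 dB.
Ratio = input overshoot / output overshoot = 20 / 5 = 4.

4:1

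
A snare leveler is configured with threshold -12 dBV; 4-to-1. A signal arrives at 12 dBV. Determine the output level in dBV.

-6 dBV

12 dBV sits 24 dB over threshold.
The 24 dB excess becomes 6 dB after 4:1 reduction.
So the level is -12 + 6 = -6 dBV.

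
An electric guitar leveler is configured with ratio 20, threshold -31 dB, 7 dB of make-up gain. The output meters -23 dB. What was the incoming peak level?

-11 dB

Before make-up, the level was -23 − 7 = -30 dB.
The compressed level sits -30 − (-31) = 1 dB over threshold.
Undo the ratio: input overshoot = 1 × 20 = 20 dB, giving input = -11 dB.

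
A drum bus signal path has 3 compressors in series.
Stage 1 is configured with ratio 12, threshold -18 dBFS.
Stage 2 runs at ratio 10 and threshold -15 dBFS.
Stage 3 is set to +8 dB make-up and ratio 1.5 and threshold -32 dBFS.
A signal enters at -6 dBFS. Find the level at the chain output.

Stage 1: 12 dB above -18 dBFS, reduced 12:1 to 1 dB above → -17 dBFS.
Stage 2: -17 dBFS is at or below the -15 dBFS threshold — no compression; output -17 dBFS.
Stage 3: 15 dB above -32 dBFS, reduced 1.5:1 to 10 dB above → -22 dBFS; +8 dB make-up → -14 dBFS.

-14 dBFS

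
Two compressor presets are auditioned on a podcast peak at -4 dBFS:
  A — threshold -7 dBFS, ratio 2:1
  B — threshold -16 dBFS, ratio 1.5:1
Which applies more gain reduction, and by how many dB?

A: 3 dB over, compressed to 1.5 dB over, so 1.5 dB of GR.
B: 12 dB over, compressed to 8 dB over, so 4 dB of GR.
Difference: 2.5 dB in favour of B.

B, by 2.5 dB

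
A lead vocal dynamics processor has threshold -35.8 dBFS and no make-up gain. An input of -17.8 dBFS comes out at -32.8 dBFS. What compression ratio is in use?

Input overshoot = -17.8 − (-35.8) = 18 dB; output overshoot = -32.8 − (-35.8) = 3 dB.
Ratio = 18 / 3 = 6.

6:1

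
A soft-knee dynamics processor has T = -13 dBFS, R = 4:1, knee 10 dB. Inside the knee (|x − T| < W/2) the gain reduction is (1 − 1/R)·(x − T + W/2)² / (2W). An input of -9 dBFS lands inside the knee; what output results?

-12.0375 dBFS

x − T + W/2 = -9 − (-13) + 5 = 9.
GR = (1 − 1/4) × 9² / 20 = 0.75 × 81 / 20 = 3.0375 dB.
Output = -9 − 3.0375 = -12.0375 dBFS.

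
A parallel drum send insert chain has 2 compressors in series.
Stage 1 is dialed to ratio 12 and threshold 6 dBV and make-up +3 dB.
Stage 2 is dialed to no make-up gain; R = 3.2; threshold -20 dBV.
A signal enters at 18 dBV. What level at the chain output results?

Stage 1: 18 dBV is 12 dB over 6 dBV; at 12:1 that becomes 1 dB over, giving 7 dBV; +3 dB make-up → 10 dBV.
Stage 2: 30 dB above -20 dBV, reduced 3.2:1 to 9.375 dB above → -10.625 dBV.

-10.625 dBV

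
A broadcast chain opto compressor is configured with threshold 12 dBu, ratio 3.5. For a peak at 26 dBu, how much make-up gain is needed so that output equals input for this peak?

Without make-up, output = threshold + overshoot/3.5 = 12 + 4 = 16 dBu.
Gap to target: 10 dB.

10 dB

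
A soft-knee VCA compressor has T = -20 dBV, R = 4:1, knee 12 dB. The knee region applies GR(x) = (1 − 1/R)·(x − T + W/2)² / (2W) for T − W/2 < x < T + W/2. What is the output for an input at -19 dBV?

x − T + W/2 = -19 − (-20) + 6 = 7.
GR = (1 − 1/4) × 7² / 24 = 0.75 × 49 / 24 = 1.53125 dB.
Output = -19 − 1.53125 = -20.53125 dBV.

-20.53125 dBV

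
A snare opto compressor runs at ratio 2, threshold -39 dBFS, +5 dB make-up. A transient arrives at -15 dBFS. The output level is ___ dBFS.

-22 dBFS

The input is 24 dB above the -39 dBFS threshold.
2:1 compression reduces that to 24/2 = 12 dB over.
That puts the output at -27 dBFS; make-up adds 5 dB, giving -22 dBFS.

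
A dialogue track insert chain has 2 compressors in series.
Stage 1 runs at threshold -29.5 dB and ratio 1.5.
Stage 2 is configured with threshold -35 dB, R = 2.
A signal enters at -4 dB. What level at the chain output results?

-23.75 dB

Stage 1: -4 dB is 25.5 dB over -29.5 dB; at 1.5:1 that becomes 17 dB over, giving -12.5 dB.
Stage 2: -12.5 dB is 22.5 dB over -35 dB; at 2:1 that becomes 11.25 dB over, giving -23.75 dB.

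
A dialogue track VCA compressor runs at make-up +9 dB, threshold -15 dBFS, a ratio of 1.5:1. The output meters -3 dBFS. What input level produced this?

Remove make-up: -3 − 9 = -12 dBFS.
That's 3 dB above the -15 dBFS threshold.
Undo the ratio: input overshoot = 3 × 1.5 = 4.5 dB, giving input = -10.5 dBFS.

-10.5 dBFS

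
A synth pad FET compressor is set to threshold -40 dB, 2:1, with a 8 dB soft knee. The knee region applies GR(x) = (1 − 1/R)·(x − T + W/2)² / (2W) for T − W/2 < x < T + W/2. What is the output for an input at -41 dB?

-41.28125 dB

x − T + W/2 = -41 − (-40) + 4 = 3.
GR = (1 − 1/2) × 3² / 16 = 0.5 × 9 / 16 = 0.28125 dB.
Output = -41 − 0.28125 = -41.28125 dB.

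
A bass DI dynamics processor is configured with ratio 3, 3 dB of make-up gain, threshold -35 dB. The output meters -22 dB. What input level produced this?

Before make-up, the level was -22 − 3 = -25 dB.
Post-compression overshoot = -25 − (-35) = 10 dB.
Undo the ratio: input overshoot = 10 × 3 = 30 dB, giving input = -5 dB.

-5 dB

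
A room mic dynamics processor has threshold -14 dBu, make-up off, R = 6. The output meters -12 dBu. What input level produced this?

-2 dBu

Post-compression overshoot = -12 − (-14) = 2 dB.
Input overshoot = R × output overshoot = 12 dB → input = -14 + 12 = -2 dBu.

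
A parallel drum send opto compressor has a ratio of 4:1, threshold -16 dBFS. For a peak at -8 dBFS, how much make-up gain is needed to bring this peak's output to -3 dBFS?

Overshoot 8 dB → 8/4 = 2 dB after compression, so the compressed level is -16 + 2 = -14 dBFS.
Make-up = target − compressed = -3 − (-14) = 11 dB.

11 dB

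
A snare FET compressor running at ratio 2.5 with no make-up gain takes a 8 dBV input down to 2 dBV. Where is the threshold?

Input is 10 dB above T (since output overshoot × R = input overshoot: (2 − T)·2.5 = 8 − T gives T = -2 dBV).
Check: -2 + (8 − (-2))/2.5 = -2 + 4 = 2 dBV. ✓

-2 dBV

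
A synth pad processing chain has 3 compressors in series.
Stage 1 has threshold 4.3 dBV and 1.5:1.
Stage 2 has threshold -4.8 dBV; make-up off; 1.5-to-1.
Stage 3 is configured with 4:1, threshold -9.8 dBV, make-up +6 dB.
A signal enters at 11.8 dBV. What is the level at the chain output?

Stage 1: 11.8 dBV is 7.5 dB over 4.3 dBV; at 1.5:1 that becomes 5 dB over, giving 9.3 dBV.
Stage 2: 14.1 dB above -4.8 dBV, reduced 1.5:1 to 9.4 dB above → 4.6 dBV.
Stage 3: 4.6 dBV is 14.4 dB over -9.8 dBV; at 4:1 that becomes 3.6 dB over, giving -6.2 dBV; +6 dB make-up → -0.2 dBV.

-0.2 dBV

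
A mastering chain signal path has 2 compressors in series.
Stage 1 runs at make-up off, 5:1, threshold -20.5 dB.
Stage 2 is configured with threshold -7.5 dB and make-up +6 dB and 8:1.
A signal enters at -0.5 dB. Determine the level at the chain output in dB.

-10.5 dB

Stage 1: 20 dB above -20.5 dB, reduced 5:1 to 4 dB above → -16.5 dB.
Stage 2: -16.5 dB ≤ -7.5 dB, so stage 2 doesn't engage; make-up brings it to -10.5 dB.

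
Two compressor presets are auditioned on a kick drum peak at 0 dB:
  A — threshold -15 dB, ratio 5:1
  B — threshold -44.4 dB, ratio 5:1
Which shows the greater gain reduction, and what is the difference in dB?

A: 15 dB over, compressed to 3 dB over, so 12 dB of GR.
B: 44.4 dB over, compressed to 8.88 dB over, so 35.52 dB of GR.
Difference: 23.52 dB in favour of B.

B, by 23.52 dB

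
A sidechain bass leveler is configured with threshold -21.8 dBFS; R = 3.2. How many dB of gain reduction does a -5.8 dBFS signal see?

11 dB

-5.8 dBFS exceeds the threshold by 16 dB.
After 3.2:1 compression the overshoot becomes 16/3.2 = 5 dB.
GR = overshoot in − overshoot out = 16 − 5 = 11 dB.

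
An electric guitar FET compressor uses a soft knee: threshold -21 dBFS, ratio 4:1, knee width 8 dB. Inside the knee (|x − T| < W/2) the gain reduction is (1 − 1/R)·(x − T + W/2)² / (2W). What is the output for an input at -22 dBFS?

-22.421875 dBFS

x − T + W/2 = -22 − (-21) + 4 = 3.
GR = (1 − 1/4) × 3² / 16 = 0.75 × 9 / 16 = 0.421875 dB.
Output = -22 − 0.421875 = -22.421875 dBFS.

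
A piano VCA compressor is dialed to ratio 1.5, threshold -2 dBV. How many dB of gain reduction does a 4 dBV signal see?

2 dB

Overshoot = 4 − (-2) = 6 dB.
At 1.5:1, output sits 6/1.5 = 4 dB above threshold.
Gain reduction = 6 − 4 = 2 dB.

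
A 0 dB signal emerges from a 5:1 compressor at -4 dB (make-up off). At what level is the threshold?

Let T be the threshold. Output overshoot = (input overshoot)/R, so -4 − T = (0 − T)/5.
5·(-4 − T) = 0 − T → 4·T = -20 − 0 = -20.
T = -20/4 = -5 dB.

-5 dB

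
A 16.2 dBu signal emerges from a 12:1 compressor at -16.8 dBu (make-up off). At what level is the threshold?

Let T be the threshold. Output overshoot = (input overshoot)/R, so -16.8 − T = (16.2 − T)/12.
12·(-16.8 − T) = 16.2 − T → 11·T = -201.6 − 16.2 = -217.8.
T = -217.8/11 = -19.8 dBu.

-19.8 dBu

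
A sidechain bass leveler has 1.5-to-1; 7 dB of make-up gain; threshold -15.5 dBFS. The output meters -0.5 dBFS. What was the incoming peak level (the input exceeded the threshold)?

-3.5 dBFS

Stripping the +7 dB make-up gives -7.5 dBFS at the gain stage.
That's 8 dB above the -15.5 dBFS threshold.
Before 1.5:1 compression the overshoot was 8 × 1.5 = 12 dB, so input = -15.5 + 12 = -3.5 dBFS.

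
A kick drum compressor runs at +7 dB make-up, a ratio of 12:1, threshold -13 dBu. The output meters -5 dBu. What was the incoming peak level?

-1 dBu

Remove make-up: -5 − 7 = -12 dBu.
The compressed level sits -12 − (-13) = 1 dB over threshold.
Before 12:1 compression the overshoot was 1 × 12 = 12 dB, so input = -13 + 12 = -1 dBu.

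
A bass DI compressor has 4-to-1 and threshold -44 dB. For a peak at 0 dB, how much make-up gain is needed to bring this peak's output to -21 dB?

Overshoot 44 dB → 44/4 = 11 dB after compression, so the compressed level is -44 + 11 = -33 dB.
Make-up = target − compressed = -21 − (-33) = 12 dB.

12 dB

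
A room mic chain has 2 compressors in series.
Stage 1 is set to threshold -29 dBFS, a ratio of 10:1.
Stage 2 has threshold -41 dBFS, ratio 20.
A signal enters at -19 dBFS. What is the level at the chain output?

-40.35 dBFS

Stage 1: -19 dBFS is 10 dB over -29 dBFS; at 10:1 that becomes 1 dB over, giving -28 dBFS.
Stage 2: overshoot 13 dB → 13/20 = 0.65 dB → -40.35 dBFS.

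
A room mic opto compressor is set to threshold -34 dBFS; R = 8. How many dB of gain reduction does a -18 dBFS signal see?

The signal is 16 dB above threshold.
At 8:1, output sits 16/8 = 2 dB above threshold.
Gain reduction = 16 − 2 = 14 dB.

14 dB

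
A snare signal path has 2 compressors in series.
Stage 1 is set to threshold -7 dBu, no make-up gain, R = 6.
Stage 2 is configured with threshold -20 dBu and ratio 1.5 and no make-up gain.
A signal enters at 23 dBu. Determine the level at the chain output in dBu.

-8 dBu

Stage 1: 23 dBu is 30 dB over -7 dBu; at 6:1 that becomes 5 dB over, giving -2 dBu.
Stage 2: overshoot 18 dB → 18/1.5 = 12 dB → -8 dBu.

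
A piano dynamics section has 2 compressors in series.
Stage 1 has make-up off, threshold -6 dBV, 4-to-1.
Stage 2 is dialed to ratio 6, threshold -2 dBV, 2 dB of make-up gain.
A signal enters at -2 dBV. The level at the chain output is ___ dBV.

-3 dBV

Stage 1: -2 dBV is 4 dB over -6 dBV; at 4:1 that becomes 1 dB over, giving -5 dBV.
Stage 2: below threshold (-5 ≤ -2); passes unchanged; make-up brings it to -3 dBV.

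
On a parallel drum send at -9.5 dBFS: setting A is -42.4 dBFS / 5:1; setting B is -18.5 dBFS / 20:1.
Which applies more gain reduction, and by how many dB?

A, by 17.77 dB

A: overshoot 32.9 dB → output overshoot 6.58 dB → GR 26.32 dB.
B: overshoot 9 dB → output overshoot 0.45 dB → GR 8.55 dB.
A reduces 17.77 dB more.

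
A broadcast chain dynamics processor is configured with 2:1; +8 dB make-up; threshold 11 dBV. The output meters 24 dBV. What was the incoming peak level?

21 dBV

Remove make-up: 24 − 8 = 16 dBV.
Post-compression overshoot = 16 − 11 = 5 dB.
Input overshoot = R × output overshoot = 10 dB → input = 11 + 10 = 21 dBV.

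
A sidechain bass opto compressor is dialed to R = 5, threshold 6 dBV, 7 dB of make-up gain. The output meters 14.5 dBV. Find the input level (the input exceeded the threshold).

13.5 dBV

Stripping the +7 dB make-up gives 7.5 dBV at the gain stage.
Post-compression overshoot = 7.5 − 6 = 1.5 dB.
Before 5:1 compression the overshoot was 1.5 × 5 = 7.5 dB, so input = 6 + 7.5 = 13.5 dBV.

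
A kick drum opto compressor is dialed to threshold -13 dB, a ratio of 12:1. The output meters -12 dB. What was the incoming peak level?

-1 dB

The compressed level sits -12 − (-13) = 1 dB over threshold.
Undo the ratio: input overshoot = 1 × 12 = 12 dB, giving input = -1 dB.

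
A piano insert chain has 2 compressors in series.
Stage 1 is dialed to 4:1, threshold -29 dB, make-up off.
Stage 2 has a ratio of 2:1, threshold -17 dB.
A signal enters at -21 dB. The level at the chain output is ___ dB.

-27 dB

Stage 1: -21 dB is 8 dB over -29 dB; at 4:1 that becomes 2 dB over, giving -27 dB.
Stage 2: -27 dB is at or below the -17 dB threshold — no compression; output -27 dB.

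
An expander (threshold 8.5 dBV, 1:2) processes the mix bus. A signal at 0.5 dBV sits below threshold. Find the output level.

-7.5 dBV

Undershoot = 8.5 − 0.5 = 8 dB.
At 1:2, that expands to 16 dB under threshold.
Output = 8.5 − 16 = -7.5 dBV.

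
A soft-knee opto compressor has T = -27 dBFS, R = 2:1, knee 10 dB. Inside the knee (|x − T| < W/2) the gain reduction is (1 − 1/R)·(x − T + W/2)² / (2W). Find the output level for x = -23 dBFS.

-25.025 dBFS

x − T + W/2 = -23 − (-27) + 5 = 9.
GR = (1 − 1/2) × 9² / 20 = 0.5 × 81 / 20 = 2.025 dB.
Output = -23 − 2.025 = -25.025 dBFS.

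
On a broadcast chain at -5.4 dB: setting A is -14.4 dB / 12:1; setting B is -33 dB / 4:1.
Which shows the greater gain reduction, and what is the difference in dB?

B, by 12.45 dB

A: 9 dB over, compressed to 0.75 dB over, so 8.25 dB of GR.
B: 27.6 dB over, compressed to 6.9 dB over, so 20.7 dB of GR.
B reduces 12.45 dB more.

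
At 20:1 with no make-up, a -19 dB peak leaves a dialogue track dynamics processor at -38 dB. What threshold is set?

-39 dB

Input is 20 dB above T (since output overshoot × R = input overshoot: (-38 − T)·20 = -19 − T gives T = -39 dB).
Check: -39 + (-19 − (-39))/20 = -39 + 1 = -38 dB. ✓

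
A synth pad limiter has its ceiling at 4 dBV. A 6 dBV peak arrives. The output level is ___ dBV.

At ∞:1, everything above 4 dBV is held at the ceiling.

4 dBV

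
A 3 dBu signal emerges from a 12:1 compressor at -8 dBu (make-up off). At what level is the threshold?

-9 dBu

Gain reduction = 3 − (-8) = 11 dB; output overshoot = GR / (R − 1) = 11 / 11 = 1 dB.
Threshold = output − output overshoot = -8 − 1 = -9 dBu.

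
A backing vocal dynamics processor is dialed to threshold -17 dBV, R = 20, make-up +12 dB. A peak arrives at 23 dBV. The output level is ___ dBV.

23 dBV sits 40 dB over threshold.
20:1 compression reduces that to 40/20 = 2 dB over.
That puts the output at -15 dBV; make-up adds 12 dB, giving -3 dBV.

-3 dBV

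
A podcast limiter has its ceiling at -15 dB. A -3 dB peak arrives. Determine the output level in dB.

-15 dB

The limiter clamps the peak to its -15 dB ceiling.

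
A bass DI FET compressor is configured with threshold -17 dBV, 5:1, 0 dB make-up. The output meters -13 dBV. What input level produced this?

3 dBV

The compressed level sits -13 − (-17) = 4 dB over threshold.
Undo the ratio: input overshoot = 4 × 5 = 20 dB, giving input = 3 dBV.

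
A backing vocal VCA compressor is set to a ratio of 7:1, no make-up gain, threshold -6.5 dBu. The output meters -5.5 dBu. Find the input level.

The compressed level sits -5.5 − (-6.5) = 1 dB over threshold.
Before 7:1 compression the overshoot was 1 × 7 = 7 dB, so input = -6.5 + 7 = 0.5 dBu.

0.5 dBu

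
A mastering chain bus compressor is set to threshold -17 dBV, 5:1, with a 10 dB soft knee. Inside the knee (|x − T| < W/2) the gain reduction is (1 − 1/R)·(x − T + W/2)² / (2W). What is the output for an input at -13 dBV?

x − T + W/2 = -13 − (-17) + 5 = 9.
GR = (1 − 1/5) × 9² / 20 = 0.8 × 81 / 20 = 3.24 dB.
Output = -13 − 3.24 = -16.24 dBV.

-16.24 dBV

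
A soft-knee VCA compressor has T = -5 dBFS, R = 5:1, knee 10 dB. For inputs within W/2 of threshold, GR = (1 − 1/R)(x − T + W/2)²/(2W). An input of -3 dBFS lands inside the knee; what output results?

x − T + W/2 = -3 − (-5) + 5 = 7.
GR = (1 − 1/5) × 7² / 20 = 0.8 × 49 / 20 = 1.96 dB.
Output = -3 − 1.96 = -4.96 dBFS.

-4.96 dBFS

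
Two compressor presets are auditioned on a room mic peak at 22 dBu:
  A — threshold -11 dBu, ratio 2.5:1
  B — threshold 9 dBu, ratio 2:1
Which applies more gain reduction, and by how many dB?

A, by 13.3 dB

A: 33 dB over, compressed to 13.2 dB over, so 19.8 dB of GR.
B: 13 dB over, compressed to 6.5 dB over, so 6.5 dB of GR.
Difference: 13.3 dB in favour of A.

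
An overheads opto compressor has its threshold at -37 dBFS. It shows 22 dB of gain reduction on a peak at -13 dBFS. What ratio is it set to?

Input overshoot = -13 − (-37) = 24 dB.
Output overshoot = 24 − 22 = 2 dB.
Ratio = input overshoot / output overshoot = 24 / 2 = 12.

12:1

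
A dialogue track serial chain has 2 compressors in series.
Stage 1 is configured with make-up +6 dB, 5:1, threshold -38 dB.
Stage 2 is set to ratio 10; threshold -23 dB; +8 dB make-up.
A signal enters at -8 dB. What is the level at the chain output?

Stage 1: 30 dB above -38 dB, reduced 5:1 to 6 dB above → -32 dB; +6 dB make-up → -26 dB.
Stage 2: -26 dB ≤ -23 dB, so stage 2 doesn't engage; make-up brings it to -18 dB.

-18 dB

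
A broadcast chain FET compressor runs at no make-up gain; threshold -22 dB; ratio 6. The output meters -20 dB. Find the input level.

-10 dB

The compressed level sits -20 − (-22) = 2 dB over threshold.
Undo the ratio: input overshoot = 2 × 6 = 12 dB, giving input = -10 dB.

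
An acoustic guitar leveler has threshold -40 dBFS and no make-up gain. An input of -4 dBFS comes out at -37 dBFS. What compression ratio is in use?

12:1

Input overshoot = -4 − (-40) = 36 dB; output overshoot = -37 − (-40) = 3 dB.
Ratio = 36 / 3 = 12.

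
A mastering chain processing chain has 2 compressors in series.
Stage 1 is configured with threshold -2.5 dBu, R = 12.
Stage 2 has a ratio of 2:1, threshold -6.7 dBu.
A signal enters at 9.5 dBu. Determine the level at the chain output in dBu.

Stage 1: overshoot 12 dB → 12/12 = 1 dB → -1.5 dBu.
Stage 2: -1.5 dBu is 5.2 dB over -6.7 dBu; at 2:1 that becomes 2.6 dB over, giving -4.1 dBu.

-4.1 dBu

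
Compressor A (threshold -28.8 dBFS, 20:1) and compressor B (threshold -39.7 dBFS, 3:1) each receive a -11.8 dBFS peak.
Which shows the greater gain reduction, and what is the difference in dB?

A: 17 dB over, compressed to 0.85 dB over, so 16.15 dB of GR.
B: 27.9 dB over, compressed to 9.3 dB over, so 18.6 dB of GR.
B applies 2.45 dB more gain reduction.

B, by 2.45 dB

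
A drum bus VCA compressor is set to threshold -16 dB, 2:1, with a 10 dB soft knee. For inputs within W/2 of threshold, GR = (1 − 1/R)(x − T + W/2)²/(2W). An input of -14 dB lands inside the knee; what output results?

-15.225 dB

x − T + W/2 = -14 − (-16) + 5 = 7.
GR = (1 − 1/2) × 7² / 20 = 0.5 × 49 / 20 = 1.225 dB.
Output = -14 − 1.225 = -15.225 dB.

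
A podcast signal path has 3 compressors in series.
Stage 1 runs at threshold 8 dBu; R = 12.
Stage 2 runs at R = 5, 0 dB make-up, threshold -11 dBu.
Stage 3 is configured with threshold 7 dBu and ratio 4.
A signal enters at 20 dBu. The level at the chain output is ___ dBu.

-7 dBu

Stage 1: 12 dB above 8 dBu, reduced 12:1 to 1 dB above → 9 dBu.
Stage 2: overshoot 20 dB → 20/5 = 4 dB → -7 dBu.
Stage 3: below threshold (-7 ≤ 7); passes unchanged; output -7 dBu.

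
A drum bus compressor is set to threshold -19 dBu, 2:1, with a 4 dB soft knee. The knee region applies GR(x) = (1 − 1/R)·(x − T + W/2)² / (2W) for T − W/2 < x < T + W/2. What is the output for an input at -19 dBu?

-19.25 dBu

x − T + W/2 = -19 − (-19) + 2 = 2.
GR = (1 − 1/2) × 2² / 8 = 0.5 × 4 / 8 = 0.25 dB.
Output = -19 − 0.25 = -19.25 dBu.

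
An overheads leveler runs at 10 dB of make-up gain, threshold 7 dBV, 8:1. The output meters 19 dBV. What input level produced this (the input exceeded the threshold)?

23 dBV

Stripping the +10 dB make-up gives 9 dBV at the gain stage.
The compressed level sits 9 − 7 = 2 dB over threshold.
Before 8:1 compression the overshoot was 2 × 8 = 16 dB, so input = 7 + 16 = 23 dBV.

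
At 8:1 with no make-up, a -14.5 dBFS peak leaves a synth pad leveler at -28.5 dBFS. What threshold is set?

-30.5 dBFS

Let T be the threshold. Output overshoot = (input overshoot)/R, so -28.5 − T = (-14.5 − T)/8.
8·(-28.5 − T) = -14.5 − T → 7·T = -228 − (-14.5) = -213.5.
T = -213.5/7 = -30.5 dBFS.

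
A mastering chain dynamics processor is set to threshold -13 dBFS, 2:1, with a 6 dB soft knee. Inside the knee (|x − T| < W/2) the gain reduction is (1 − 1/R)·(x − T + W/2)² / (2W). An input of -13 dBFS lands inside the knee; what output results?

x − T + W/2 = -13 − (-13) + 3 = 3.
GR = (1 − 1/2) × 3² / 12 = 0.5 × 9 / 12 = 0.375 dB.
Output = -13 − 0.375 = -13.375 dBFS.

-13.375 dBFS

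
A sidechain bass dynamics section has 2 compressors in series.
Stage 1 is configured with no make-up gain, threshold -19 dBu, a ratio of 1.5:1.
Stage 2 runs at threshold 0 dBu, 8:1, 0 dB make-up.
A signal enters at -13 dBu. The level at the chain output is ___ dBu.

-15 dBu

Stage 1: -13 dBu is 6 dB over -19 dBu; at 1.5:1 that becomes 4 dB over, giving -15 dBu.
Stage 2: below threshold (-15 ≤ 0); passes unchanged; output -15 dBu.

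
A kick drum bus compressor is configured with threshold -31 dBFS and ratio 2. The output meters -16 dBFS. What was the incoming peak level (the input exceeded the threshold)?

The compressed level sits -16 − (-31) = 15 dB over threshold.
Input overshoot = R × output overshoot = 30 dB → input = -31 + 30 = -1 dBFS.

-1 dBFS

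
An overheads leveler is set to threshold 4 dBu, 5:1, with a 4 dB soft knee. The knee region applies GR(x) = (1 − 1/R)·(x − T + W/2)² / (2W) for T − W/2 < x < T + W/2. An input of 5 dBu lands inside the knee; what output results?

x − T + W/2 = 5 − 4 + 2 = 3.
GR = (1 − 1/5) × 3² / 8 = 0.8 × 9 / 8 = 0.9 dB.
Output = 5 − 0.9 = 4.1 dBu.

4.1 dBu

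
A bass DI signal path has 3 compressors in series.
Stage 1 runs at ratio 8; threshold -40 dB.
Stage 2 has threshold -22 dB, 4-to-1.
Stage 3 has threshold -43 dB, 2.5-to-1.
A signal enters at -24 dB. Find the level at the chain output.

Stage 1: 16 dB above -40 dB, reduced 8:1 to 2 dB above → -38 dB.
Stage 2: -38 dB ≤ -22 dB, so stage 2 doesn't engage; output -38 dB.
Stage 3: overshoot 5 dB → 5/2.5 = 2 dB → -41 dB.

-41 dB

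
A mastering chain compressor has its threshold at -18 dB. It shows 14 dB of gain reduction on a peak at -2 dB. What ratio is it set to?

8:1

Input overshoot = -2 − (-18) = 16 dB.
Output overshoot = 16 − 14 = 2 dB.
Ratio = input overshoot / output overshoot = 16 / 2 = 8.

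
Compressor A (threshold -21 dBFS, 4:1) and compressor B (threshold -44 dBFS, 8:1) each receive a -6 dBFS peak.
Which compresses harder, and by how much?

B, by 22 dB

A: overshoot 15 dB → output overshoot 3.75 dB → GR 11.25 dB.
B: overshoot 38 dB → output overshoot 4.75 dB → GR 33.25 dB.
B reduces 22 dB more.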